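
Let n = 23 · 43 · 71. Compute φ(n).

64680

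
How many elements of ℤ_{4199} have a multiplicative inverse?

Prime factorization: 4199 = 13 · 17 · 19.
φ(4199) = 4199 · (1 − 1/13) · (1 − 1/17) · (1 − 1/19)
       = 4199 · 3456/4199 = 3456.

3456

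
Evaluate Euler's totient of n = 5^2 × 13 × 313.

74880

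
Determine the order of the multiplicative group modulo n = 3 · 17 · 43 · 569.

φ(1247817) = 1247817 · (1 − 1/3) · (1 − 1/17) · (1 − 1/43) · (1 − 1/569)
       = 1247817 · 763392/1247817 = 763392.

763392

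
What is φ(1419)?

840

Factor 1419: 1419 = 3 * 11 * 43.
φ(1419) = 1419 · (1 − 1/3) · (1 − 1/11) · (1 − 1/43)
       = 1419 · 840/1419 = 840.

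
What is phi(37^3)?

φ(37^3) = 37^2·(37−1) = 1369·36 = 49284.

49284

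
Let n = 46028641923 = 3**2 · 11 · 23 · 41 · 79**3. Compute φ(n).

25702934400

φ(46028641923) = 46028641923 · (1 − 1/3) · (1 − 1/11) · (1 − 1/23) · (1 − 1/41) · (1 − 1/79)
       = 46028641923 · 1372800/2458401 = 25702934400.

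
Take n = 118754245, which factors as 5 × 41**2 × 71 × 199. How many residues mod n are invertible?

φ(118754245) = 118754245 · (1 − 1/5) · (1 − 1/41) · (1 − 1/71) · (1 − 1/199)
       = 118754245 · 2217600/2896445 = 90921600.

90921600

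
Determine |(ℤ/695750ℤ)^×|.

First factor: 695750 = 2 * 5^3 * 11^2 * 23.
φ(2) = 2 − 1 = 1.
φ(5^3) = 5^3 − 5^2 = 125 − 25 = 100.
φ(11^2) = 11^2 − 11^1 = 121 − 11 = 110.
φ(23) = 23 − 1 = 22.
φ(695750) = 1 × 100 × 110 × 22 = 242000.

242000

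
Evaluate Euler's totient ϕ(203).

First factor: 203 = 7 · 29.
φ(7) = 7 − 1 = 6.
φ(29) = 29 − 1 = 28.
Since φ is multiplicative, φ(203) = 6 · 28 = 168.

168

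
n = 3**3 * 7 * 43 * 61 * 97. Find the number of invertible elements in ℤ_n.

26127360

φ(48087459) = 48087459 · (1 − 1/3) · (1 − 1/7) · (1 − 1/43) · (1 − 1/61) · (1 − 1/97)
       = 48087459 · 2903040/5343051 = 26127360.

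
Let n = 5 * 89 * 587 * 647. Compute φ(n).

133251712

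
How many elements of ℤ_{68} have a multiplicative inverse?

68 = 2^2 · 17.
φ(68) = 68 · (1 − 1/2) · (1 − 1/17)
       = 68 · 16/34 = 32.

32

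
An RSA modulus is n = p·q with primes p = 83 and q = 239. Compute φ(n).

19516

φ(19837) = 19837 · (1 − 1/83) · (1 − 1/239)
       = 19837 · 19516/19837 = 19516.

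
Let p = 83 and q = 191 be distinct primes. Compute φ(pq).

15580

φ(15853) = 15853 · (1 − 1/83) · (1 − 1/191)
       = 15853 · 15580/15853 = 15580.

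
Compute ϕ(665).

665 = 5 * 7 * 19.
φ(665) = 665 · (1 − 1/5) · (1 − 1/7) · (1 − 1/19)
       = 665 · 432/665 = 432.

432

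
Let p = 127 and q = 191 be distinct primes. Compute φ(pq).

23940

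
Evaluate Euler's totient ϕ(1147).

Prime factorization: 1147 = 31 × 37.
φ(31) = 31 − 1 = 30.
φ(37) = 37 − 1 = 36.
φ(1147) = 30 × 36 = 1080.

1080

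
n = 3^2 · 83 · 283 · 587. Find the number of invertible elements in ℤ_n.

81303984

φ(3^2) = 3^1·(3−1) = 3·2 = 6.
φ(83) = 83 − 1 = 82.
φ(283) = 283 − 1 = 282.
φ(587) = 587 − 1 = 586.
Multiply: 6 · 82 · 282 · 586 = 81303984.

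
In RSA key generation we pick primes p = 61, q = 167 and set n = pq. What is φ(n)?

φ(10187) = 10187 · (1 − 1/61) · (1 − 1/167)
       = 10187 · 9960/10187 = 9960.

9960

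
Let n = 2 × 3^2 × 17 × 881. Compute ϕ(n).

φ(2) = 2 − 1 = 1.
φ(3^2) = 3^2 − 3^1 = 9 − 3 = 6.
φ(17) = 17 − 1 = 16.
φ(881) = 881 − 1 = 880.
Multiply: 1 · 6 · 16 · 880 = 84480.

84480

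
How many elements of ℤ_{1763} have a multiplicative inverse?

1680

Prime factorization: 1763 = 41 × 43.
φ(41) = 41 − 1 = 40.
φ(43) = 43 − 1 = 42.
φ(1763) = 40 × 42 = 1680.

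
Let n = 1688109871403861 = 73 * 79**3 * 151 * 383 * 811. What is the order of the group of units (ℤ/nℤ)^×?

1626750401328000

φ(1688109871403861) = 1688109871403861 · (1 − 1/73) · (1 − 1/79) · (1 − 1/151) · (1 − 1/383) · (1 − 1/811)
       = 1688109871403861 · 260655408000/270487080821 = 1626750401328000.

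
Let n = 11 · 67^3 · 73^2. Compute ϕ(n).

φ(11) = 11 − 1 = 10.
φ(67^3) = 67^2·(67−1) = 4489·66 = 296274.
φ(73^2) = 73^2 − 73^1 = 5329 − 73 = 5256.
Since φ is multiplicative, φ(17630426297) = 10 · 296274 · 5256 = 15572161440.

15572161440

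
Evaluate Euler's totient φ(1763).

1680

Prime factorization: 1763 = 41 * 43.
φ(1763) = 1763 · (1 − 1/41) · (1 − 1/43)
       = 1763 · 1680/1763 = 1680.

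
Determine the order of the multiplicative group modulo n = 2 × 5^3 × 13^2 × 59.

904800

φ(2492750) = 2492750 · (1 − 1/2) · (1 − 1/5) · (1 − 1/13) · (1 − 1/59)
       = 2492750 · 2784/7670 = 904800.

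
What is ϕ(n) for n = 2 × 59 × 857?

49648

φ(101126) = 101126 · (1 − 1/2) · (1 − 1/59) · (1 − 1/857)
       = 101126 · 49648/101126 = 49648.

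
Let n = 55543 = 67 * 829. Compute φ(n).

φ(55543) = 55543 · (1 − 1/67) · (1 − 1/829)
       = 55543 · 54648/55543 = 54648.

54648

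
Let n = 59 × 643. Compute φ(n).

φ(37937) = 37937 · (1 − 1/59) · (1 − 1/643)
       = 37937 · 37236/37937 = 37236.

37236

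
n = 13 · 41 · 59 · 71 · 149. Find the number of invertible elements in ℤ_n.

288422400

φ(332677813) = 332677813 · (1 − 1/13) · (1 − 1/41) · (1 − 1/59) · (1 − 1/71) · (1 − 1/149)
       = 332677813 · 288422400/332677813 = 288422400.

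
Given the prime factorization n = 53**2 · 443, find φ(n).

φ(53^2) = 53^1·(53−1) = 53·52 = 2756.
φ(443) = 443 − 1 = 442.
φ(1244387) = 2756 × 442 = 1218152.

1218152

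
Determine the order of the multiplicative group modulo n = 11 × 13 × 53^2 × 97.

31749120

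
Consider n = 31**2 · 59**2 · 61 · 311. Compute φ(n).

φ(31^2) = 31^2 − 31^1 = 961 − 31 = 930.
φ(59^2) = 59^1·(59−1) = 59·58 = 3422.
φ(61) = 61 − 1 = 60.
φ(311) = 311 − 1 = 310.
φ(63462567011) = 930 × 3422 × 60 × 310 = 59193756000.

59193756000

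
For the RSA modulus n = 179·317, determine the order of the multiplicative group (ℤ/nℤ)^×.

φ(56743) = 56743 · (1 − 1/179) · (1 − 1/317)
       = 56743 · 56248/56743 = 56248.

56248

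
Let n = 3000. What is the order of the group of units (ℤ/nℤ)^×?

800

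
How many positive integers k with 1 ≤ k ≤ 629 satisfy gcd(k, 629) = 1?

576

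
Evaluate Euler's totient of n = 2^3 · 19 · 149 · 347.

φ(7858856) = 7858856 · (1 − 1/2) · (1 − 1/19) · (1 − 1/149) · (1 − 1/347)
       = 7858856 · 921744/1964714 = 3686976.

3686976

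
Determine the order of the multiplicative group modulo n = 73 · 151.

10800

φ(73) = 73 − 1 = 72.
φ(151) = 151 − 1 = 150.
Since φ is multiplicative, φ(11023) = 72 · 150 = 10800.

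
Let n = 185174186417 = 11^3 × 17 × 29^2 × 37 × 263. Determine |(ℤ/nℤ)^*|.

φ(185174186417) = 185174186417 · (1 − 1/11) · (1 − 1/17) · (1 − 1/29) · (1 − 1/37) · (1 − 1/263)
       = 185174186417 · 42255360/52771213 = 148274058240.

148274058240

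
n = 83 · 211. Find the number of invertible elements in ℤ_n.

17220

φ(83) = 83 − 1 = 82.
φ(211) = 211 − 1 = 210.
φ(17513) = 82 × 210 = 17220.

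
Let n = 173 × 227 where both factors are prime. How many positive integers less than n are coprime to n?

For distinct primes, φ(pq) = (p−1)(q−1) = 172 × 226 = 38872.

38872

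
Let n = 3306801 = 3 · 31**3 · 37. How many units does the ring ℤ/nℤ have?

2075760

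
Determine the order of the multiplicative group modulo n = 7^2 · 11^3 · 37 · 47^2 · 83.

φ(442435195741) = 442435195741 · (1 − 1/7) · (1 − 1/11) · (1 − 1/37) · (1 − 1/47) · (1 − 1/83)
       = 442435195741 · 8147520/11113949 = 324344623680.

324344623680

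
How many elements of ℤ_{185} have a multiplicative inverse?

144

Prime factorization: 185 = 5 · 37.
φ(185) = 185 · (1 − 1/5) · (1 − 1/37)
       = 185 · 144/185 = 144.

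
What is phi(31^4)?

φ(31^4) = 31^3·(31−1) = 29791·30 = 893730.

893730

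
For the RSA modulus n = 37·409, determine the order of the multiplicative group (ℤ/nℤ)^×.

φ(n) = (p − 1)(q − 1) = (37−1)(409−1) = 36·408 = 14688.

14688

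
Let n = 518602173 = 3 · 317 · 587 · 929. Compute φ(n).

343686656

φ(3) = 3 − 1 = 2.
φ(317) = 317 − 1 = 316.
φ(587) = 587 − 1 = 586.
φ(929) = 929 − 1 = 928.
Multiply: 2 · 316 · 586 · 928 = 343686656.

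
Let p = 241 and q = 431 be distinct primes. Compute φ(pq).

103200

φ(241) = 241 − 1 = 240.
φ(431) = 431 − 1 = 430.
Since φ is multiplicative, φ(103871) = 240 · 430 = 103200.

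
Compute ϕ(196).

84

196 = 2^2 · 7^2.
φ(2^2) = 2^2 − 2^1 = 4 − 2 = 2.
φ(7^2) = 7^1·(7−1) = 7·6 = 42.
φ(196) = 2 × 42 = 84.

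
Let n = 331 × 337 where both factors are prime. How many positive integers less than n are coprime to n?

110880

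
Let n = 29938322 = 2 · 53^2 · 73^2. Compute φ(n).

14485536

φ(2) = 2 − 1 = 1.
φ(53^2) = 53^2 − 53^1 = 2809 − 53 = 2756.
φ(73^2) = 73^1·(73−1) = 73·72 = 5256.
Multiply: 1 · 2756 · 5256 = 14485536.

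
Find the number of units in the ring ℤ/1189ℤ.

1120

1189 = 29 × 41.
φ(1189) = 1189 · (1 − 1/29) · (1 − 1/41)
       = 1189 · 1120/1189 = 1120.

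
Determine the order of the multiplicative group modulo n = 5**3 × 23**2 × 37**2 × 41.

φ(5^3) = 5^3 − 5^2 = 125 − 25 = 100.
φ(23^2) = 23^2 − 23^1 = 529 − 23 = 506.
φ(37^2) = 37^1·(37−1) = 37·36 = 1332.
φ(41) = 41 − 1 = 40.
φ(3711530125) = 100 × 506 × 1332 × 40 = 2695968000.

2695968000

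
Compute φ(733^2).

536556

φ(733^2) = 733^1·(733−1) = 733·732 = 536556.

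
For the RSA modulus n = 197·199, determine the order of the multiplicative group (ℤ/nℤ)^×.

38808

For distinct primes, φ(pq) = (p−1)(q−1) = 196 × 198 = 38808.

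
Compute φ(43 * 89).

φ(43) = 43 − 1 = 42.
φ(89) = 89 − 1 = 88.
Since φ is multiplicative, φ(3827) = 42 · 88 = 3696.

3696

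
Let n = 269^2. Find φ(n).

72092

φ(269^2) = 269^2 − 269^1 = 72361 − 269 = 72092.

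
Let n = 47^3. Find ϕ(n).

φ(103823) = 103823 · (1 − 1/47)
       = 103823 · 46/47 = 101614.

101614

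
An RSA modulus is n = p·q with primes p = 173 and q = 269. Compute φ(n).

φ(n) = (p − 1)(q − 1) = (173−1)(269−1) = 172·268 = 46096.

46096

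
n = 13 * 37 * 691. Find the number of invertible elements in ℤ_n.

298080

φ(332371) = 332371 · (1 − 1/13) · (1 − 1/37) · (1 − 1/691)
       = 332371 · 298080/332371 = 298080.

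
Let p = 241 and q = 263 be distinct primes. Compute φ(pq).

62880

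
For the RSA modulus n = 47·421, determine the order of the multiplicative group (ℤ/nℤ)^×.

19320

φ(19787) = 19787 · (1 − 1/47) · (1 − 1/421)
       = 19787 · 19320/19787 = 19320.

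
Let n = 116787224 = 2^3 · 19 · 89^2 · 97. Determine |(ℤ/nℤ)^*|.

54134784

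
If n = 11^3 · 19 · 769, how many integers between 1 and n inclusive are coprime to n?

16727040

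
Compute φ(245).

Factor 245: 245 = 5 × 7**2.
φ(245) = 245 · (1 − 1/5) · (1 − 1/7)
       = 245 · 24/35 = 168.

168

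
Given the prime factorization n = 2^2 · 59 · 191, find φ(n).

22040

φ(45076) = 45076 · (1 − 1/2) · (1 − 1/59) · (1 − 1/191)
       = 45076 · 11020/22538 = 22040.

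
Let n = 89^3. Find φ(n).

697048

φ(89^3) = 89^3 − 89^2 = 704969 − 7921 = 697048.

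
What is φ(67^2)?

φ(4489) = 4489 · (1 − 1/67)
       = 4489 · 66/67 = 4422.

4422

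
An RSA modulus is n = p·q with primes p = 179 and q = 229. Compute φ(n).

φ(pq) = (p−1)(q−1) = 178 · 228 = 40584.

40584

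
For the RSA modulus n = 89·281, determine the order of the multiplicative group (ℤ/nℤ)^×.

φ(89) = 89 − 1 = 88.
φ(281) = 281 − 1 = 280.
Since φ is multiplicative, φ(25009) = 88 · 280 = 24640.

24640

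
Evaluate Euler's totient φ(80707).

First factor: 80707 = 11^2 * 23 * 29.
φ(11^2) = 11^2 − 11^1 = 121 − 11 = 110.
φ(23) = 23 − 1 = 22.
φ(29) = 29 − 1 = 28.
Multiply: 110 · 22 · 28 = 67760.

67760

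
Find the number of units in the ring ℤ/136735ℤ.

98560

136735 = 5 × 23 × 29 × 41.
φ(5) = 5 − 1 = 4.
φ(23) = 23 − 1 = 22.
φ(29) = 29 − 1 = 28.
φ(41) = 41 − 1 = 40.
Multiply: 4 · 22 · 28 · 40 = 98560.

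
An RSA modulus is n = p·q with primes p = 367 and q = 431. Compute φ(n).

157380

φ(pq) = (p−1)(q−1) = 366 · 430 = 157380.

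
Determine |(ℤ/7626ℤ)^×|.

7626 = 2 · 3 · 31 · 41.
φ(2) = 2 − 1 = 1.
φ(3) = 3 − 1 = 2.
φ(31) = 31 − 1 = 30.
φ(41) = 41 − 1 = 40.
φ(7626) = 1 × 2 × 30 × 40 = 2400.

2400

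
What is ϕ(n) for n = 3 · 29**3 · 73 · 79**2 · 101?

2089479974400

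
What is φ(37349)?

First factor: 37349 = 13^3 × 17.
φ(37349) = 37349 · (1 − 1/13) · (1 − 1/17)
       = 37349 · 192/221 = 32448.

32448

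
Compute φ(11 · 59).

φ(11) = 11 − 1 = 10.
φ(59) = 59 − 1 = 58.
Since φ is multiplicative, φ(649) = 10 · 58 = 580.

580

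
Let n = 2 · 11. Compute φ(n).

φ(2) = 2 − 1 = 1.
φ(11) = 11 − 1 = 10.
φ(22) = 1 × 10 = 10.

10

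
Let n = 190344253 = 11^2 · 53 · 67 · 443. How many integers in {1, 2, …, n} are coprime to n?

φ(190344253) = 190344253 · (1 − 1/11) · (1 − 1/53) · (1 − 1/67) · (1 − 1/443)
       = 190344253 · 15169440/17304023 = 166863840.

166863840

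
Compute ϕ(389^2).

150932

φ(389^2) = 389^1·(389−1) = 389·388 = 150932.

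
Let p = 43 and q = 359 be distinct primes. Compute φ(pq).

For distinct primes, φ(pq) = (p−1)(q−1) = 42 × 358 = 15036.

15036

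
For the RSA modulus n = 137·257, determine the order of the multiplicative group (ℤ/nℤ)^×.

34816

φ(35209) = 35209 · (1 − 1/137) · (1 − 1/257)
       = 35209 · 34816/35209 = 34816.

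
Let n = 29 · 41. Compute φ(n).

φ(1189) = 1189 · (1 − 1/29) · (1 − 1/41)
       = 1189 · 1120/1189 = 1120.

1120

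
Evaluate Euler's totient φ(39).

First factor: 39 = 3 × 13.
φ(39) = 39 · (1 − 1/3) · (1 − 1/13)
       = 39 · 24/39 = 24.

24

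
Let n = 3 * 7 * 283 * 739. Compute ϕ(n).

φ(3) = 3 − 1 = 2.
φ(7) = 7 − 1 = 6.
φ(283) = 283 − 1 = 282.
φ(739) = 739 − 1 = 738.
Since φ is multiplicative, φ(4391877) = 2 · 6 · 282 · 738 = 2497392.

2497392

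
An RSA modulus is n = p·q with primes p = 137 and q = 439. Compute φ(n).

φ(pq) = (p−1)(q−1) = 136 · 438 = 59568.

59568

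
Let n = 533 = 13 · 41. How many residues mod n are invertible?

φ(13) = 13 − 1 = 12.
φ(41) = 41 − 1 = 40.
Since φ is multiplicative, φ(533) = 12 · 40 = 480.

480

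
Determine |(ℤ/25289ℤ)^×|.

21780

First factor: 25289 = 11^3 * 19.
φ(25289) = 25289 · (1 − 1/11) · (1 − 1/19)
       = 25289 · 180/209 = 21780.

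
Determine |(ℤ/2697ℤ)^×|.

1680

First factor: 2697 = 3 * 29 * 31.
φ(2697) = 2697 · (1 − 1/3) · (1 − 1/29) · (1 − 1/31)
       = 2697 · 1680/2697 = 1680.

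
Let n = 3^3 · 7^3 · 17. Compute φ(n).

84672

φ(157437) = 157437 · (1 − 1/3) · (1 − 1/7) · (1 − 1/17)
       = 157437 · 192/357 = 84672.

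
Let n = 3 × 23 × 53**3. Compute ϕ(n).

6426992

φ(3) = 3 − 1 = 2.
φ(23) = 23 − 1 = 22.
φ(53^3) = 53^3 − 53^2 = 148877 − 2809 = 146068.
Multiply: 2 · 22 · 146068 = 6426992.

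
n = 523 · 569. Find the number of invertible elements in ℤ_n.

φ(523) = 523 − 1 = 522.
φ(569) = 569 − 1 = 568.
Multiply: 522 · 568 = 296496.

296496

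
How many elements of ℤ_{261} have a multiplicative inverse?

168

261 = 3^2 × 29.
φ(261) = 261 · (1 − 1/3) · (1 − 1/29)
       = 261 · 56/87 = 168.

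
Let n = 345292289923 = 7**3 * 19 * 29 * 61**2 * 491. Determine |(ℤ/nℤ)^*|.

265738838400

φ(7^3) = 7^2·(7−1) = 49·6 = 294.
φ(19) = 19 − 1 = 18.
φ(29) = 29 − 1 = 28.
φ(61^2) = 61^2 − 61^1 = 3721 − 61 = 3660.
φ(491) = 491 − 1 = 490.
Since φ is multiplicative, φ(345292289923) = 294 · 18 · 28 · 3660 · 490 = 265738838400.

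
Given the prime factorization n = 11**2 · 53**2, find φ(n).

303160

φ(11^2) = 11^2 − 11^1 = 121 − 11 = 110.
φ(53^2) = 53^2 − 53^1 = 2809 − 53 = 2756.
Multiply: 110 · 2756 = 303160.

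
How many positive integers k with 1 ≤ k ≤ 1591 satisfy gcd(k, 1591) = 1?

1512

Factor 1591: 1591 = 37 * 43.
φ(37) = 37 − 1 = 36.
φ(43) = 43 − 1 = 42.
φ(1591) = 36 × 42 = 1512.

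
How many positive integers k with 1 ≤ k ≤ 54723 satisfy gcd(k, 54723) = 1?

32256

First factor: 54723 = 3 · 17 · 29 · 37.
φ(3) = 3 − 1 = 2.
φ(17) = 17 − 1 = 16.
φ(29) = 29 − 1 = 28.
φ(37) = 37 − 1 = 36.
Multiply: 2 · 16 · 28 · 36 = 32256.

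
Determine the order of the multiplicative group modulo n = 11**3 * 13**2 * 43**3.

14658724080

φ(11^3) = 11^3 − 11^2 = 1331 − 121 = 1210.
φ(13^2) = 13^2 − 13^1 = 169 − 13 = 156.
φ(43^3) = 43^2·(43−1) = 1849·42 = 77658.
Since φ is multiplicative, φ(17884225073) = 1210 · 156 · 77658 = 14658724080.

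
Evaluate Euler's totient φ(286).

Prime factorization: 286 = 2 · 11 · 13.
φ(2) = 2 − 1 = 1.
φ(11) = 11 − 1 = 10.
φ(13) = 13 − 1 = 12.
φ(286) = 1 × 10 × 12 = 120.

120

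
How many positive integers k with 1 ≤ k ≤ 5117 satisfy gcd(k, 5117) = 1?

4032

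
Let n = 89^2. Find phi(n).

φ(89^2) = 89^2 − 89^1 = 7921 − 89 = 7832.

7832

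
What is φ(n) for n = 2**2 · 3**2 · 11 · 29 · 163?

544320

φ(1871892) = 1871892 · (1 − 1/2) · (1 − 1/3) · (1 − 1/11) · (1 − 1/29) · (1 − 1/163)
       = 1871892 · 90720/311982 = 544320.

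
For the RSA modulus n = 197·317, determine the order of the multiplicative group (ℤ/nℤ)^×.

61936

For distinct primes, φ(pq) = (p−1)(q−1) = 196 × 316 = 61936.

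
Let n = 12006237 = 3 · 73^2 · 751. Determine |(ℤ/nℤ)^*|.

7884000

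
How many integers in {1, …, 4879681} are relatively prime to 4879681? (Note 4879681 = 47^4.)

φ(47^4) = 47^4 − 47^3 = 4879681 − 103823 = 4775858.

4775858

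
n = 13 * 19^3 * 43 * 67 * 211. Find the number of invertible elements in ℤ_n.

φ(13) = 13 − 1 = 12.
φ(19^3) = 19^3 − 19^2 = 6859 − 361 = 6498.
φ(43) = 43 − 1 = 42.
φ(67) = 67 − 1 = 66.
φ(211) = 211 − 1 = 210.
Since φ is multiplicative, φ(54203816797) = 12 · 6498 · 42 · 66 · 210 = 45391389120.

45391389120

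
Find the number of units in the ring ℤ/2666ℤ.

First factor: 2666 = 2 × 31 × 43.
φ(2) = 2 − 1 = 1.
φ(31) = 31 − 1 = 30.
φ(43) = 43 − 1 = 42.
Multiply: 1 · 30 · 42 = 1260.

1260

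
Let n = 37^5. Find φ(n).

67469796

φ(37^5) = 37^5 − 37^4 = 69343957 − 1874161 = 67469796.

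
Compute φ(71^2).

φ(5041) = 5041 · (1 − 1/71)
       = 5041 · 70/71 = 4970.

4970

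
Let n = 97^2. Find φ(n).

φ(97^2) = 97^1·(97−1) = 97·96 = 9312.

9312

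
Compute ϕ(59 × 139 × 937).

7491744

φ(7684337) = 7684337 · (1 − 1/59) · (1 − 1/139) · (1 − 1/937)
       = 7684337 · 7491744/7684337 = 7491744.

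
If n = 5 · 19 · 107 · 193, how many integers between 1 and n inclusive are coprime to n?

φ(5) = 5 − 1 = 4.
φ(19) = 19 − 1 = 18.
φ(107) = 107 − 1 = 106.
φ(193) = 193 − 1 = 192.
φ(1961845) = 4 × 18 × 106 × 192 = 1465344.

1465344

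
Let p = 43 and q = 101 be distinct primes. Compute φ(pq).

4200

φ(n) = (p − 1)(q − 1) = (43−1)(101−1) = 42·100 = 4200.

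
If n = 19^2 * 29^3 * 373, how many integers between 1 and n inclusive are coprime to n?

2995870752

φ(19^2) = 19^2 − 19^1 = 361 − 19 = 342.
φ(29^3) = 29^3 − 29^2 = 24389 − 841 = 23548.
φ(373) = 373 − 1 = 372.
φ(3284052017) = 342 × 23548 × 372 = 2995870752.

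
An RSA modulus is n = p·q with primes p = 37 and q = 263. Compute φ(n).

φ(37) = 37 − 1 = 36.
φ(263) = 263 − 1 = 262.
φ(9731) = 36 × 262 = 9432.

9432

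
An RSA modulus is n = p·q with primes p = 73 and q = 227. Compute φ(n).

16272

For distinct primes, φ(pq) = (p−1)(q−1) = 72 × 226 = 16272.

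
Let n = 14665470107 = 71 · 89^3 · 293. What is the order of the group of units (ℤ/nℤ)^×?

14247661120

φ(71) = 71 − 1 = 70.
φ(89^3) = 89^2·(89−1) = 7921·88 = 697048.
φ(293) = 293 − 1 = 292.
Multiply: 70 · 697048 · 292 = 14247661120.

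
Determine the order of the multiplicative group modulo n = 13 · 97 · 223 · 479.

φ(134696237) = 134696237 · (1 − 1/13) · (1 − 1/97) · (1 − 1/223) · (1 − 1/479)
       = 134696237 · 122245632/134696237 = 122245632.

122245632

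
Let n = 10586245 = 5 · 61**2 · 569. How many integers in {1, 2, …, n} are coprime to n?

φ(10586245) = 10586245 · (1 − 1/5) · (1 − 1/61) · (1 − 1/569)
       = 10586245 · 136320/173545 = 8315520.

8315520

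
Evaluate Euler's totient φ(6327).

First factor: 6327 = 3^2 × 19 × 37.
φ(3^2) = 3^1·(3−1) = 3·2 = 6.
φ(19) = 19 − 1 = 18.
φ(37) = 37 − 1 = 36.
Multiply: 6 · 18 · 36 = 3888.

3888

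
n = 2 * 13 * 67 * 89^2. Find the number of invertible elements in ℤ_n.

6202944

φ(13798382) = 13798382 · (1 − 1/2) · (1 − 1/13) · (1 − 1/67) · (1 − 1/89)
       = 13798382 · 69696/155038 = 6202944.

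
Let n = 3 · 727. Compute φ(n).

1452

φ(3) = 3 − 1 = 2.
φ(727) = 727 − 1 = 726.
Since φ is multiplicative, φ(2181) = 2 · 726 = 1452.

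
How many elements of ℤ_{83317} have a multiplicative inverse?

69888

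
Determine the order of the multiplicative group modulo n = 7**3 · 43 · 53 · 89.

φ(69571033) = 69571033 · (1 − 1/7) · (1 − 1/43) · (1 − 1/53) · (1 − 1/89)
       = 69571033 · 1153152/1419817 = 56504448.

56504448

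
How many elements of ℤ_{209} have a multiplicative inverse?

180

Prime factorization: 209 = 11 * 19.
φ(209) = 209 · (1 − 1/11) · (1 − 1/19)
       = 209 · 180/209 = 180.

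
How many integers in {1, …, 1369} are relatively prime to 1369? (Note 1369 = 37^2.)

φ(37^2) = 37^2 − 37^1 = 1369 − 37 = 1332.

1332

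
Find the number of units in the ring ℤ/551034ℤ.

551034 = 2 · 3^2 · 11^3 · 23.
φ(551034) = 551034 · (1 − 1/2) · (1 − 1/3) · (1 − 1/11) · (1 − 1/23)
       = 551034 · 440/1518 = 159720.

159720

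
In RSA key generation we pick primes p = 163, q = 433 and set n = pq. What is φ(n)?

φ(70579) = 70579 · (1 − 1/163) · (1 − 1/433)
       = 70579 · 69984/70579 = 69984.

69984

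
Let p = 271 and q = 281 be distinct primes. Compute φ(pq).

75600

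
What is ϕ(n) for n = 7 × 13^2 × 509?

475488

φ(602147) = 602147 · (1 − 1/7) · (1 − 1/13) · (1 − 1/509)
       = 602147 · 36576/46319 = 475488.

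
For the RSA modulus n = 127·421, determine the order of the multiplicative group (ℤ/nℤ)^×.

52920

φ(pq) = (p−1)(q−1) = 126 · 420 = 52920.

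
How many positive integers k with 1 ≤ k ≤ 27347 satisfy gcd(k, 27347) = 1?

Factor 27347: 27347 = 23 · 29 · 41.
φ(23) = 23 − 1 = 22.
φ(29) = 29 − 1 = 28.
φ(41) = 41 − 1 = 40.
Since φ is multiplicative, φ(27347) = 22 · 28 · 40 = 24640.

24640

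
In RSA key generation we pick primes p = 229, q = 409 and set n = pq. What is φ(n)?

φ(pq) = (p−1)(q−1) = 228 · 408 = 93024.

93024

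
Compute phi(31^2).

φ(961) = 961 · (1 − 1/31)
       = 961 · 30/31 = 930.

930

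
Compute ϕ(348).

Factor 348: 348 = 2**2 * 3 * 29.
φ(348) = 348 · (1 − 1/2) · (1 − 1/3) · (1 − 1/29)
       = 348 · 56/174 = 112.

112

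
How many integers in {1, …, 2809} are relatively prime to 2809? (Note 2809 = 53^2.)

2756

φ(2809) = 2809 · (1 − 1/53)
       = 2809 · 52/53 = 2756.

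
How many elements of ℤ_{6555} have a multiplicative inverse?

3168

6555 = 3 * 5 * 19 * 23.
φ(3) = 3 − 1 = 2.
φ(5) = 5 − 1 = 4.
φ(19) = 19 − 1 = 18.
φ(23) = 23 − 1 = 22.
Since φ is multiplicative, φ(6555) = 2 · 4 · 18 · 22 = 3168.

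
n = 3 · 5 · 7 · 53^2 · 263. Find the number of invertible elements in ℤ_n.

34659456

φ(77570535) = 77570535 · (1 − 1/3) · (1 − 1/5) · (1 − 1/7) · (1 − 1/53) · (1 − 1/263)
       = 77570535 · 653952/1463595 = 34659456.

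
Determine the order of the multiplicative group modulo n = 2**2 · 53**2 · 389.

φ(4370804) = 4370804 · (1 − 1/2) · (1 − 1/53) · (1 − 1/389)
       = 4370804 · 20176/41234 = 2138656.

2138656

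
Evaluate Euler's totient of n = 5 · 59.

232

φ(5) = 5 − 1 = 4.
φ(59) = 59 − 1 = 58.
Multiply: 4 · 58 = 232.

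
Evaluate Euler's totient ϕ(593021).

593021 = 11**2 · 13**2 · 29.
φ(11^2) = 11^1·(11−1) = 11·10 = 110.
φ(13^2) = 13^1·(13−1) = 13·12 = 156.
φ(29) = 29 − 1 = 28.
φ(593021) = 110 × 156 × 28 = 480480.

480480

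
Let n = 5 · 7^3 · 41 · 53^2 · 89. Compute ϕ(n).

11408517120

φ(5) = 5 − 1 = 4.
φ(7^3) = 7^3 − 7^2 = 343 − 49 = 294.
φ(41) = 41 − 1 = 40.
φ(53^2) = 53^1·(53−1) = 53·52 = 2756.
φ(89) = 89 − 1 = 88.
φ(17578820315) = 4 × 294 × 40 × 2756 × 88 = 11408517120.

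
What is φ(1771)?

1320

First factor: 1771 = 7 · 11 · 23.
φ(7) = 7 − 1 = 6.
φ(11) = 11 − 1 = 10.
φ(23) = 23 − 1 = 22.
Multiply: 6 · 10 · 22 = 1320.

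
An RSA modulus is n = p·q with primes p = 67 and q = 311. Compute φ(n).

For distinct primes, φ(pq) = (p−1)(q−1) = 66 × 310 = 20460.

20460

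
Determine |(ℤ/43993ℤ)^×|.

40320

Prime factorization: 43993 = 29 · 37 · 41.
φ(43993) = 43993 · (1 − 1/29) · (1 − 1/37) · (1 − 1/41)
       = 43993 · 40320/43993 = 40320.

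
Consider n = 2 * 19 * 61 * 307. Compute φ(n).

330480

φ(711626) = 711626 · (1 − 1/2) · (1 − 1/19) · (1 − 1/61) · (1 − 1/307)
       = 711626 · 330480/711626 = 330480.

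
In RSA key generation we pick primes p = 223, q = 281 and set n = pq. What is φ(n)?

For distinct primes, φ(pq) = (p−1)(q−1) = 222 × 280 = 62160.

62160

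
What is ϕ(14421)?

Factor 14421: 14421 = 3 · 11 · 19 · 23.
φ(3) = 3 − 1 = 2.
φ(11) = 11 − 1 = 10.
φ(19) = 19 − 1 = 18.
φ(23) = 23 − 1 = 22.
Multiply: 2 · 10 · 18 · 22 = 7920.

7920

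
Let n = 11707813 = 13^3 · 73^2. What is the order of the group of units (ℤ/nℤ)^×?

φ(13^3) = 13^3 − 13^2 = 2197 − 169 = 2028.
φ(73^2) = 73^1·(73−1) = 73·72 = 5256.
φ(11707813) = 2028 × 5256 = 10659168.

10659168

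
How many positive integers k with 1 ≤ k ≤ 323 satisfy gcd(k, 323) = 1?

First factor: 323 = 17 × 19.
φ(323) = 323 · (1 − 1/17) · (1 − 1/19)
       = 323 · 288/323 = 288.

288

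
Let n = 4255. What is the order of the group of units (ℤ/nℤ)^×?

3168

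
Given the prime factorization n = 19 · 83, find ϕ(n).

1476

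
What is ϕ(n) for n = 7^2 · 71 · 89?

258720

φ(7^2) = 7^1·(7−1) = 7·6 = 42.
φ(71) = 71 − 1 = 70.
φ(89) = 89 − 1 = 88.
φ(309631) = 42 × 70 × 88 = 258720.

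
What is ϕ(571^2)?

325470

φ(571^2) = 571^1·(571−1) = 571·570 = 325470.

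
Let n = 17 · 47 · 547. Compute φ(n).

φ(437053) = 437053 · (1 − 1/17) · (1 − 1/47) · (1 − 1/547)
       = 437053 · 401856/437053 = 401856.

401856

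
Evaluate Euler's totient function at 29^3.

φ(24389) = 24389 · (1 − 1/29)
       = 24389 · 28/29 = 23548.

23548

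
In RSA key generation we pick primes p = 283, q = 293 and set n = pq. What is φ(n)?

82344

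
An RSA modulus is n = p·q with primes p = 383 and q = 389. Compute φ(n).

148216

φ(148987) = 148987 · (1 − 1/383) · (1 − 1/389)
       = 148987 · 148216/148987 = 148216.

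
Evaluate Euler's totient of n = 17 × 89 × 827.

1163008

φ(17) = 17 − 1 = 16.
φ(89) = 89 − 1 = 88.
φ(827) = 827 − 1 = 826.
Multiply: 16 · 88 · 826 = 1163008.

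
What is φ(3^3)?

φ(27) = 27 · (1 − 1/3)
       = 27 · 2/3 = 18.

18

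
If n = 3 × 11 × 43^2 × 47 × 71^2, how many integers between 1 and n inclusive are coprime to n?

φ(3) = 3 − 1 = 2.
φ(11) = 11 − 1 = 10.
φ(43^2) = 43^2 − 43^1 = 1849 − 43 = 1806.
φ(47) = 47 − 1 = 46.
φ(71^2) = 71^2 − 71^1 = 5041 − 71 = 4970.
Since φ is multiplicative, φ(14456574759) = 2 · 10 · 1806 · 46 · 4970 = 8257754400.

8257754400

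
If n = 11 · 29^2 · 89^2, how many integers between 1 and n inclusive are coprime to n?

63595840

φ(11) = 11 − 1 = 10.
φ(29^2) = 29^1·(29−1) = 29·28 = 812.
φ(89^2) = 89^1·(89−1) = 89·88 = 7832.
Multiply: 10 · 812 · 7832 = 63595840.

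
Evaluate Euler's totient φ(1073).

1008

Factor 1073: 1073 = 29 · 37.
φ(29) = 29 − 1 = 28.
φ(37) = 37 − 1 = 36.
Multiply: 28 · 36 = 1008.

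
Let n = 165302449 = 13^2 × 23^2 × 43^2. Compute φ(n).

φ(165302449) = 165302449 · (1 − 1/13) · (1 − 1/23) · (1 − 1/43)
       = 165302449 · 11088/12857 = 142558416.

142558416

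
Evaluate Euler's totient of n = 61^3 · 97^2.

φ(2135664229) = 2135664229 · (1 − 1/61) · (1 − 1/97)
       = 2135664229 · 5760/5917 = 2078997120.

2078997120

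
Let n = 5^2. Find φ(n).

20

φ(25) = 25 · (1 − 1/5)
       = 25 · 4/5 = 20.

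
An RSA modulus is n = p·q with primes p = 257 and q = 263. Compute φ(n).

67072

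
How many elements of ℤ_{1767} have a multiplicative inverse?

1080

Factor 1767: 1767 = 3 × 19 × 31.
φ(3) = 3 − 1 = 2.
φ(19) = 19 − 1 = 18.
φ(31) = 31 − 1 = 30.
Since φ is multiplicative, φ(1767) = 2 · 18 · 30 = 1080.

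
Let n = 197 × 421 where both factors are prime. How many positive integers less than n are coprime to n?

φ(82937) = 82937 · (1 − 1/197) · (1 − 1/421)
       = 82937 · 82320/82937 = 82320.

82320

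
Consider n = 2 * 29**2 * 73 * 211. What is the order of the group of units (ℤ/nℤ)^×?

12277440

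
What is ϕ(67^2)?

φ(4489) = 4489 · (1 − 1/67)
       = 4489 · 66/67 = 4422.

4422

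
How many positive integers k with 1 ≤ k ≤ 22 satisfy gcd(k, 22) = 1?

22 = 2 × 11.
φ(22) = 22 · (1 − 1/2) · (1 − 1/11)
       = 22 · 10/22 = 10.

10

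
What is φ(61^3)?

φ(226981) = 226981 · (1 − 1/61)
       = 226981 · 60/61 = 223260.

223260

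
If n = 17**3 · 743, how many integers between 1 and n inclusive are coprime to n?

3431008

φ(17^3) = 17^3 − 17^2 = 4913 − 289 = 4624.
φ(743) = 743 − 1 = 742.
φ(3650359) = 4624 × 742 = 3431008.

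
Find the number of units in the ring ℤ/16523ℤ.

First factor: 16523 = 13 · 31 · 41.
φ(13) = 13 − 1 = 12.
φ(31) = 31 − 1 = 30.
φ(41) = 41 − 1 = 40.
Since φ is multiplicative, φ(16523) = 12 · 30 · 40 = 14400.

14400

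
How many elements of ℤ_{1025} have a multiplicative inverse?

800

Prime factorization: 1025 = 5**2 × 41.
φ(5^2) = 5^1·(5−1) = 5·4 = 20.
φ(41) = 41 − 1 = 40.
Since φ is multiplicative, φ(1025) = 20 · 40 = 800.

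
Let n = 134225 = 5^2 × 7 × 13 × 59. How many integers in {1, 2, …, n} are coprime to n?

83520

φ(5^2) = 5^1·(5−1) = 5·4 = 20.
φ(7) = 7 − 1 = 6.
φ(13) = 13 − 1 = 12.
φ(59) = 59 − 1 = 58.
Multiply: 20 · 6 · 12 · 58 = 83520.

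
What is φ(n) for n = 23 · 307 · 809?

5439456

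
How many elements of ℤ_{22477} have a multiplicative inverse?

Prime factorization: 22477 = 7 · 13^2 · 19.
φ(22477) = 22477 · (1 − 1/7) · (1 − 1/13) · (1 − 1/19)
       = 22477 · 1296/1729 = 16848.

16848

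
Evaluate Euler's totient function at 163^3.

4304178

φ(4330747) = 4330747 · (1 − 1/163)
       = 4330747 · 162/163 = 4304178.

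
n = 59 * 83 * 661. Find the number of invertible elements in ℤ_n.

3138960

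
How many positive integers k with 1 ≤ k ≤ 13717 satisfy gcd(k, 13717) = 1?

11760

First factor: 13717 = 11 · 29 · 43.
φ(11) = 11 − 1 = 10.
φ(29) = 29 − 1 = 28.
φ(43) = 43 − 1 = 42.
Multiply: 10 · 28 · 42 = 11760.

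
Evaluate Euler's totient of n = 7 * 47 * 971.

267720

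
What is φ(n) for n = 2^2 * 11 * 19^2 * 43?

287280

φ(683012) = 683012 · (1 − 1/2) · (1 − 1/11) · (1 − 1/19) · (1 − 1/43)
       = 683012 · 7560/17974 = 287280.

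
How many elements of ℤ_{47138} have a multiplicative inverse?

18144

47138 = 2 · 7**2 · 13 · 37.
φ(2) = 2 − 1 = 1.
φ(7^2) = 7^1·(7−1) = 7·6 = 42.
φ(13) = 13 − 1 = 12.
φ(37) = 37 − 1 = 36.
φ(47138) = 1 × 42 × 12 × 36 = 18144.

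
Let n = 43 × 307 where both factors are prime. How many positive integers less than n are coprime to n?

12852

φ(13201) = 13201 · (1 − 1/43) · (1 − 1/307)
       = 13201 · 12852/13201 = 12852.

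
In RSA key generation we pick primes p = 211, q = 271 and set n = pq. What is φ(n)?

φ(57181) = 57181 · (1 − 1/211) · (1 − 1/271)
       = 57181 · 56700/57181 = 56700.

56700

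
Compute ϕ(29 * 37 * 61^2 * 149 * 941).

513252633600

φ(559803080297) = 559803080297 · (1 − 1/29) · (1 − 1/37) · (1 − 1/61) · (1 − 1/149) · (1 − 1/941)
       = 559803080297 · 8413977600/9177099677 = 513252633600.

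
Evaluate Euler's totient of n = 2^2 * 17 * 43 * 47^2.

2905728

φ(6459116) = 6459116 · (1 − 1/2) · (1 − 1/17) · (1 − 1/43) · (1 − 1/47)
       = 6459116 · 30912/68714 = 2905728.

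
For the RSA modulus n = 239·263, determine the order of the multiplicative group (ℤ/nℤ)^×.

62356

φ(pq) = (p−1)(q−1) = 238 · 262 = 62356.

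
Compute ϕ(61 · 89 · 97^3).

4769233920

φ(61) = 61 − 1 = 60.
φ(89) = 89 − 1 = 88.
φ(97^3) = 97^3 − 97^2 = 912673 − 9409 = 903264.
Since φ is multiplicative, φ(4954901717) = 60 · 88 · 903264 = 4769233920.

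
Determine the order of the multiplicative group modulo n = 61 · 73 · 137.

φ(61) = 61 − 1 = 60.
φ(73) = 73 − 1 = 72.
φ(137) = 137 − 1 = 136.
Multiply: 60 · 72 · 136 = 587520.

587520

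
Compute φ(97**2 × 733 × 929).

φ(6407124413) = 6407124413 · (1 − 1/97) · (1 − 1/733) · (1 − 1/929)
       = 6407124413 · 65212416/66052829 = 6325604352.

6325604352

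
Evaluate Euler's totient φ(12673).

Prime factorization: 12673 = 19 × 23 × 29.
φ(12673) = 12673 · (1 − 1/19) · (1 − 1/23) · (1 − 1/29)
       = 12673 · 11088/12673 = 11088.

11088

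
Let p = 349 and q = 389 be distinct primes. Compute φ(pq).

135024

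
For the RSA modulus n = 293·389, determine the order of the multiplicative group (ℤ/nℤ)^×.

φ(293) = 293 − 1 = 292.
φ(389) = 389 − 1 = 388.
Multiply: 292 · 388 = 113296.

113296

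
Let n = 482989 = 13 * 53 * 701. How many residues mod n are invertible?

436800

φ(13) = 13 − 1 = 12.
φ(53) = 53 − 1 = 52.
φ(701) = 701 − 1 = 700.
Since φ is multiplicative, φ(482989) = 12 · 52 · 700 = 436800.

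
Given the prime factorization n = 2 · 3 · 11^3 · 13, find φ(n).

φ(2) = 2 − 1 = 1.
φ(3) = 3 − 1 = 2.
φ(11^3) = 11^2·(11−1) = 121·10 = 1210.
φ(13) = 13 − 1 = 12.
φ(103818) = 1 × 2 × 1210 × 12 = 29040.

29040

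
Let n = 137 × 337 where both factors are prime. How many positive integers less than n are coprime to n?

φ(pq) = (p−1)(q−1) = 136 · 336 = 45696.

45696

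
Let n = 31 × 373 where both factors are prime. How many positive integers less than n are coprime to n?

For distinct primes, φ(pq) = (p−1)(q−1) = 30 × 372 = 11160.

11160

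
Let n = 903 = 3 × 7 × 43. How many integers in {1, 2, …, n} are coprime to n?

504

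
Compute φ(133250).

48000

133250 = 2 · 5**3 · 13 · 41.
φ(133250) = 133250 · (1 − 1/2) · (1 − 1/5) · (1 − 1/13) · (1 − 1/41)
       = 133250 · 1920/5330 = 48000.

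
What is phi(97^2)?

9312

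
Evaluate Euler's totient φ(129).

84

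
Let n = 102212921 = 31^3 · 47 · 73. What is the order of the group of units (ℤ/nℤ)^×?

φ(102212921) = 102212921 · (1 − 1/31) · (1 − 1/47) · (1 − 1/73)
       = 102212921 · 99360/106361 = 95484960.

95484960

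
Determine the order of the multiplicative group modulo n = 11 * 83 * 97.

78720

φ(88561) = 88561 · (1 − 1/11) · (1 − 1/83) · (1 − 1/97)
       = 88561 · 78720/88561 = 78720.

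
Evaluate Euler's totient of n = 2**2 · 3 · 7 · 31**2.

22320

φ(80724) = 80724 · (1 − 1/2) · (1 − 1/3) · (1 − 1/7) · (1 − 1/31)
       = 80724 · 360/1302 = 22320.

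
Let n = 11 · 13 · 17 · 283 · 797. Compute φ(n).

φ(548314481) = 548314481 · (1 − 1/11) · (1 − 1/13) · (1 − 1/17) · (1 − 1/283) · (1 − 1/797)
       = 548314481 · 430986240/548314481 = 430986240.

430986240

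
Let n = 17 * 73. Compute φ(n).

1152

φ(1241) = 1241 · (1 − 1/17) · (1 − 1/73)
       = 1241 · 1152/1241 = 1152.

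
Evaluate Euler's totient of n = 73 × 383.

φ(73) = 73 − 1 = 72.
φ(383) = 383 − 1 = 382.
Since φ is multiplicative, φ(27959) = 72 · 382 = 27504.

27504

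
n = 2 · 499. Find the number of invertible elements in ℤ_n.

φ(998) = 998 · (1 − 1/2) · (1 − 1/499)
       = 998 · 498/998 = 498.

498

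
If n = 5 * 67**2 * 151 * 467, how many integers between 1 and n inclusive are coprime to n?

1236391200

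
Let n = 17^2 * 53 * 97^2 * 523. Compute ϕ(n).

68752060416

φ(17^2) = 17^1·(17−1) = 17·16 = 272.
φ(53) = 53 − 1 = 52.
φ(97^2) = 97^1·(97−1) = 97·96 = 9312.
φ(523) = 523 − 1 = 522.
Multiply: 272 · 52 · 9312 · 522 = 68752060416.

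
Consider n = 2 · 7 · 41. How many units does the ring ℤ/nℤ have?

240

φ(574) = 574 · (1 − 1/2) · (1 − 1/7) · (1 − 1/41)
       = 574 · 240/574 = 240.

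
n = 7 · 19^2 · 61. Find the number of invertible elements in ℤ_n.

φ(7) = 7 − 1 = 6.
φ(19^2) = 19^2 − 19^1 = 361 − 19 = 342.
φ(61) = 61 − 1 = 60.
Since φ is multiplicative, φ(154147) = 6 · 342 · 60 = 123120.

123120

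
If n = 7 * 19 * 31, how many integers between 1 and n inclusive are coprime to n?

φ(7) = 7 − 1 = 6.
φ(19) = 19 − 1 = 18.
φ(31) = 31 − 1 = 30.
Since φ is multiplicative, φ(4123) = 6 · 18 · 30 = 3240.

3240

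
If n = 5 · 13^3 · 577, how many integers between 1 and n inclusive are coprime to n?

4672512

φ(5) = 5 − 1 = 4.
φ(13^3) = 13^3 − 13^2 = 2197 − 169 = 2028.
φ(577) = 577 − 1 = 576.
φ(6338345) = 4 × 2028 × 576 = 4672512.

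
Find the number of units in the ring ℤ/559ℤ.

504

Factor 559: 559 = 13 · 43.
φ(13) = 13 − 1 = 12.
φ(43) = 43 − 1 = 42.
Multiply: 12 · 42 = 504.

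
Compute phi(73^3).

383688

φ(73^3) = 73^3 − 73^2 = 389017 − 5329 = 383688.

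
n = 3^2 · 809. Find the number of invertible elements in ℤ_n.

φ(7281) = 7281 · (1 − 1/3) · (1 − 1/809)
       = 7281 · 1616/2427 = 4848.

4848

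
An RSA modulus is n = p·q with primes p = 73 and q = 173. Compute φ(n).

12384

φ(pq) = (p−1)(q−1) = 72 · 172 = 12384.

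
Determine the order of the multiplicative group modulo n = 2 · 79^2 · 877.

5397912

φ(10946714) = 10946714 · (1 − 1/2) · (1 − 1/79) · (1 − 1/877)
       = 10946714 · 68328/138566 = 5397912.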